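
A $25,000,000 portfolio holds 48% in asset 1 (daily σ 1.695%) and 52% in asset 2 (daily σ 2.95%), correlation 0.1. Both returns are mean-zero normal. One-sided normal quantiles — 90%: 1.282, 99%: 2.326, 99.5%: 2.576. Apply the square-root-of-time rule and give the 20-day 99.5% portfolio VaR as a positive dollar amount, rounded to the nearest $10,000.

σ_p = √(0.48²·1.695² + 0.52²·2.95² + 2·0.1·0.48·0.52·1.695·2.95) = 1.807%.
σ_{20d} = 1.807% × √20 = 8.081%.
VaR = 2.576 × 8.081% = 20.817%; on $25,000,000 that is $5,204,250.

$5,200,000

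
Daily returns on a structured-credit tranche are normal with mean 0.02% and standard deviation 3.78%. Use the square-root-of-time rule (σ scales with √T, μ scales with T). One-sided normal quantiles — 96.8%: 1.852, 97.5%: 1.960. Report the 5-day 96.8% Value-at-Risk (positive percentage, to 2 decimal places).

σ_{5d} = 3.78% × √5 = 8.452%; μ_{5d} = 5 × 0.02% = 0.100%.
VaR = −(0.100%) + 1.852 × 8.452% = 15.553%.

15.55%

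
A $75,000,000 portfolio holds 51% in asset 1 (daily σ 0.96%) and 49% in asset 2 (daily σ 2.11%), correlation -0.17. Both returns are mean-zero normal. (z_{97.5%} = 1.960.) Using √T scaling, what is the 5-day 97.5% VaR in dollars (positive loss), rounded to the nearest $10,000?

σ_p = √(0.51²·0.96² + 0.49²·2.11² + 2·-0.17·0.51·0.49·0.96·2.11) = 1.066%.
σ_{5d} = 1.066% × √5 = 2.384%.
VaR = 1.960 × 2.384% = 4.673%; on $75,000,000 that is $3,504,750.

$3,500,000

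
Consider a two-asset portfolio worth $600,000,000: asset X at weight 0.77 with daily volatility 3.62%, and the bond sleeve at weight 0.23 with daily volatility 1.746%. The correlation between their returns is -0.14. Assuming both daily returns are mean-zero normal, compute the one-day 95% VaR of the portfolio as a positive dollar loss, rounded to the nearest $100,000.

σ_p² = 0.77²·3.62² + 0.23²·1.746² + 2·-0.14·0.77·0.23·3.62·1.746 = 7.6174 (%²).
σ_p = √7.6174 = 2.760%.
At 95%, z = 1.645.
VaR = 1.645 × 2.760% = 4.540%; on $600,000,000 that is $27,240,000.

$27,200,000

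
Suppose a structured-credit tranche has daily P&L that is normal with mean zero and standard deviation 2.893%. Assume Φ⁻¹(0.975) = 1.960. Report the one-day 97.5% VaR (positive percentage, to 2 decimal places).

VaR = z·σ = 1.960 × 2.893% = 5.670%.

5.67%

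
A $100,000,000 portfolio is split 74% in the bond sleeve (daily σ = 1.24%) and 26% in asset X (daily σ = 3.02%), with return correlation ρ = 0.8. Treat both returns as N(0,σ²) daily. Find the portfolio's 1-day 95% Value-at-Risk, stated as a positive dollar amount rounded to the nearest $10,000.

$2,660,000

σ_p² = 0.74²·1.24² + 0.26²·3.02² + 2·0.8·0.74·0.26·1.24·3.02 = 2.6113 (%²).
σ_p = √2.6113 = 1.616%.
At 95%, z = 1.645.
VaR = 1.645 × 1.616% = 2.658%; on $100,000,000 that is $2,658,000.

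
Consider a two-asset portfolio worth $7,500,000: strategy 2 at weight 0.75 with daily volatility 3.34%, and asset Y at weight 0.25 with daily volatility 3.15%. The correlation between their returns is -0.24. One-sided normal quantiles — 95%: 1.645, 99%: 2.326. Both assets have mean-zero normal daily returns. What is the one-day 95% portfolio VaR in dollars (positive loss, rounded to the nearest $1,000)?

σ_p² = 0.75²·3.34² + 0.25²·3.15² + 2·-0.24·0.75·0.25·3.34·3.15 = 5.9483 (%²).
σ_p = √5.9483 = 2.439%.
VaR = 1.645 × 2.439% = 4.012%; on $7,500,000 that is $300,900.

$301,000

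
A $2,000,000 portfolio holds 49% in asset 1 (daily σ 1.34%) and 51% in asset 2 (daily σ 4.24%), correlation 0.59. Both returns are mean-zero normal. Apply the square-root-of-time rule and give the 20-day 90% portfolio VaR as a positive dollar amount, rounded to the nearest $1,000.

$299,000

σ_p = √(0.49²·1.34² + 0.51²·4.24² + 2·0.59·0.49·0.51·1.34·4.24) = 2.604%.
σ_{20d} = 2.604% × √20 = 11.645%.
z(90%) = 1.282.
VaR = 1.282 × 11.645% = 14.929%; on $2,000,000 that is $298,580.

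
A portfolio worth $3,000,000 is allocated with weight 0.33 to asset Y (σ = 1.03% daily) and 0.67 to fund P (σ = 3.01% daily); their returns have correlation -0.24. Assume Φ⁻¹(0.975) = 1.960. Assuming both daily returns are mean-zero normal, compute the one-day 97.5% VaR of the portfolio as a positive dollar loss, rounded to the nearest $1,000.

$115,000

σ_p² = 0.33²·1.03² + 0.67²·3.01² + 2·-0.24·0.33·0.67·1.03·3.01 = 3.8536 (%²).
σ_p = √3.8536 = 1.963%.
VaR = 1.960 × 1.963% = 3.847%; on $3,000,000 that is $115,410.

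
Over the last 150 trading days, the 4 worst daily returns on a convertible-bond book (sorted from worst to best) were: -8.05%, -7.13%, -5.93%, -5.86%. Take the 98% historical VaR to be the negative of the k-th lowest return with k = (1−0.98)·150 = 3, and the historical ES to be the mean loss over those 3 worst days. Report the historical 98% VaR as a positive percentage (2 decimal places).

k = 3; the 3rd lowest return is -5.93%, so VaR = 5.93%.

5.93%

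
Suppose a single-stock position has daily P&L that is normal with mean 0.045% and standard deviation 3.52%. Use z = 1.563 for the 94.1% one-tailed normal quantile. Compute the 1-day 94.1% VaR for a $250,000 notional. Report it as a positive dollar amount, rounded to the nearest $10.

$13,640

VaR = −μ + z·σ = −(0.045%) + 1.563 × 3.52% = 5.457%.
On $250,000: 0.05457 × $250,000 = $13,642.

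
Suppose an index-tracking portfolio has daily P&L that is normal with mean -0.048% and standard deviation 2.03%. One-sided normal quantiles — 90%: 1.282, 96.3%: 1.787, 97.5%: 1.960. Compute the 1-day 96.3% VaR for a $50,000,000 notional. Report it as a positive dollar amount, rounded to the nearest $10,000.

$1,840,000

VaR = −μ + z·σ = −(-0.048%) + 1.787 × 2.03% = 3.676%.
On $50,000,000: 0.03676 × $50,000,000 = $1,838,000.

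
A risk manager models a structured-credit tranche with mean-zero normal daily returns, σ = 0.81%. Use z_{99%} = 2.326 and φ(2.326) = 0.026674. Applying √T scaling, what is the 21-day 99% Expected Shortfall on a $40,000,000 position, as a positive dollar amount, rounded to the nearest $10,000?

σ_{21d} = 0.81% × √21 = 3.712%.
ES multiplier = φ(z)/(1−α) = 0.026674/0.01 = 2.667.
ES = 3.712% × 2.667 = 9.900%; on $40,000,000: $3,960,000.

$3,960,000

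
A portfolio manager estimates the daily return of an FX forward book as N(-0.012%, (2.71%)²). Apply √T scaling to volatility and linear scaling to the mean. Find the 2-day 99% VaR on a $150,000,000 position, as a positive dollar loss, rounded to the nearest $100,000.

At 99%, z = 2.326.
σ_{2d} = 2.71% × √2 = 3.833%; μ_{2d} = 2 × -0.012% = -0.024%.
VaR = −(-0.024%) + 2.326 × 3.833% = 8.940%.
On $150,000,000: 0.08940 × $150,000,000 = $13,410,000.

$13,400,000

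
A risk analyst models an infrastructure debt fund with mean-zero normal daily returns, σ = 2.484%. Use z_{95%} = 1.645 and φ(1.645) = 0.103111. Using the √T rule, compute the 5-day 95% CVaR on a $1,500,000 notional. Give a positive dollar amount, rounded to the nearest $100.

σ_{5d} = 2.484% × √5 = 5.554%.
ES multiplier = φ(z)/(1−α) = 0.103111/0.05 = 2.062.
ES = 5.554% × 2.062 = 11.452%; on $1,500,000: $171,780.

$171,800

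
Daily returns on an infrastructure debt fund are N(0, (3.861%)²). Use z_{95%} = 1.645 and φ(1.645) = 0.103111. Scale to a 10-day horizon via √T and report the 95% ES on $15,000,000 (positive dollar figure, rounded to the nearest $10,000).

σ_{10d} = 3.861% × √10 = 12.210%.
ES multiplier = φ(z)/(1−α) = 0.103111/0.05 = 2.062.
ES = 12.210% × 2.062 = 25.177%; on $15,000,000: $3,776,550.

$3,780,000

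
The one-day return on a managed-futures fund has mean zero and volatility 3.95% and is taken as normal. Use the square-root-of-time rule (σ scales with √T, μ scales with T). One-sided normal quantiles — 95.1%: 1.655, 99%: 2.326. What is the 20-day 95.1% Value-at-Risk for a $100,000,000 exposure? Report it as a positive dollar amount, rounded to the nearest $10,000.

$29,240,000

σ_{20d} = 3.95% × √20 = 17.665%.
VaR = 1.655 × 17.665% = 29.236%.
On $100,000,000: 0.29236 × $100,000,000 = $29,236,000.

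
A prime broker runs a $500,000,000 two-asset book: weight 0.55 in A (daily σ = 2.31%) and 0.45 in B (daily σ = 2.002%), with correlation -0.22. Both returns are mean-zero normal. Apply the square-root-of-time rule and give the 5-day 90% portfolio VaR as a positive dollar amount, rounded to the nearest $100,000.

$19,900,000

σ_p = √(0.55²·2.31² + 0.45²·2.002² + 2·-0.22·0.55·0.45·2.31·2.002) = 1.386%.
σ_{5d} = 1.386% × √5 = 3.099%.
z(90%) = 1.282.
VaR = 1.282 × 3.099% = 3.973%; on $500,000,000 that is $19,865,000.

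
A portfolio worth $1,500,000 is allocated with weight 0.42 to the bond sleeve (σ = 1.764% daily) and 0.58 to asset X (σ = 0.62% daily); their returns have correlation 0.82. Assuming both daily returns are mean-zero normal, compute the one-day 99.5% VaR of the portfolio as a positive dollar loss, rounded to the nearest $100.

σ_p² = 0.42²·1.764² + 0.58²·0.62² + 2·0.82·0.42·0.58·1.764·0.62 = 1.1151 (%²).
σ_p = √1.1151 = 1.056%.
At 99.5%, z = 2.576.
VaR = 2.576 × 1.056% = 2.720%; on $1,500,000 that is $40,800.

$40,800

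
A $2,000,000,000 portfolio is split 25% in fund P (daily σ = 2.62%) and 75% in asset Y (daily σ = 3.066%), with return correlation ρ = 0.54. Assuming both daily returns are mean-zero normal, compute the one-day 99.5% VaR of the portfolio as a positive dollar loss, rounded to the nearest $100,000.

$139,600,000

σ_p² = 0.25²·2.62² + 0.75²·3.066² + 2·0.54·0.25·0.75·2.62·3.066 = 7.3434 (%²).
σ_p = √7.3434 = 2.710%.
At 99.5%, z = 2.576.
VaR = 2.576 × 2.710% = 6.981%; on $2,000,000,000 that is $139,620,000.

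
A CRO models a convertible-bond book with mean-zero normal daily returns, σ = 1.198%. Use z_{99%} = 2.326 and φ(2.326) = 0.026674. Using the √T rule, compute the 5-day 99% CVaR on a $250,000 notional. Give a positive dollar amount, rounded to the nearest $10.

σ_{5d} = 1.198% × √5 = 2.679%.
ES multiplier = φ(z)/(1−α) = 0.026674/0.01 = 2.667.
ES = 2.679% × 2.667 = 7.145%; on $250,000: $17,862.

$17,860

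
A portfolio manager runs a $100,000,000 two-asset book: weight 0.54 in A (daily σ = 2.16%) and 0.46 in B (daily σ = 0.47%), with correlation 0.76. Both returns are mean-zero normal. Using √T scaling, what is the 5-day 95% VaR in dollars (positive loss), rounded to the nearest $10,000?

$4,920,000

σ_p = √(0.54²·2.16² + 0.46²·0.47² + 2·0.76·0.54·0.46·2.16·0.47) = 1.338%.
σ_{5d} = 1.338% × √5 = 2.992%.
z(95%) = 1.645.
VaR = 1.645 × 2.992% = 4.922%; on $100,000,000 that is $4,922,000.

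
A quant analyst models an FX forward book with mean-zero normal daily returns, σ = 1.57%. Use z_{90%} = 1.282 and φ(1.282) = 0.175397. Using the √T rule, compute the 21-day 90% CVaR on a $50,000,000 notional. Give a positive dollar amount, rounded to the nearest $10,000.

$6,310,000

σ_{21d} = 1.57% × √21 = 7.195%.
ES multiplier = φ(z)/(1−α) = 0.175397/0.1 = 1.754.
ES = 7.195% × 1.754 = 12.620%; on $50,000,000: $6,310,000.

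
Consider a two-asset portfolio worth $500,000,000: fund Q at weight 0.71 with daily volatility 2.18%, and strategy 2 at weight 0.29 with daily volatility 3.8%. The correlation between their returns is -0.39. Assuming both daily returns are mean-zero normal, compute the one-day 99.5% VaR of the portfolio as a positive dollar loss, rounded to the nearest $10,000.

$19,450,000

σ_p² = 0.71²·2.18² + 0.29²·3.8² + 2·-0.39·0.71·0.29·2.18·3.8 = 2.2797 (%²).
σ_p = √2.2797 = 1.510%.
At 99.5%, z = 2.576.
VaR = 2.576 × 1.510% = 3.890%; on $500,000,000 that is $19,450,000.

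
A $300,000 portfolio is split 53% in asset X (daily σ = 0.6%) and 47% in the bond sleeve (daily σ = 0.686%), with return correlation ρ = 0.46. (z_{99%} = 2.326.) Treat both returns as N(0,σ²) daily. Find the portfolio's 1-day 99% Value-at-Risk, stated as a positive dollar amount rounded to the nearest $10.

$3,820

σ_p² = 0.53²·0.6² + 0.47²·0.686² + 2·0.46·0.53·0.47·0.6·0.686 = 0.2994 (%²).
σ_p = √0.2994 = 0.547%.
VaR = 2.326 × 0.547% = 1.272%; on $300,000 that is $3,816.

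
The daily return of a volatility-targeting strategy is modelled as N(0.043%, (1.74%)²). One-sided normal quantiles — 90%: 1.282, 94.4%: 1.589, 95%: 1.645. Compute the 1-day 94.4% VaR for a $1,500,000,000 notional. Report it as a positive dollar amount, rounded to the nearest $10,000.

$40,830,000

VaR = −μ + z·σ = −(0.043%) + 1.589 × 1.74% = 2.722%.
On $1,500,000,000: 0.02722 × $1,500,000,000 = $40,830,000.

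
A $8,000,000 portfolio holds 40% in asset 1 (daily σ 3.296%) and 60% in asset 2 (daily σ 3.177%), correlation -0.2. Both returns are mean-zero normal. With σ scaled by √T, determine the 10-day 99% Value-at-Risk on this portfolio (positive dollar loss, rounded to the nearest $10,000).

$1,230,000

σ_p = √(0.4²·3.296² + 0.6²·3.177² + 2·-0.2·0.4·0.6·3.296·3.177) = 2.090%.
σ_{10d} = 2.090% × √10 = 6.609%.
z(99%) = 2.326.
VaR = 2.326 × 6.609% = 15.373%; on $8,000,000 that is $1,229,840.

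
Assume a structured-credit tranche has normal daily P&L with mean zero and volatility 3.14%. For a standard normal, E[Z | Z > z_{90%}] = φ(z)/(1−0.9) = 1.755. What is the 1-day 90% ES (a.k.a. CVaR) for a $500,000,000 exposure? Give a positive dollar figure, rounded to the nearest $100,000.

$27,600,000

ES = 3.14% × 1.755 = 5.511%.
On $500,000,000: 0.05511 × $500,000,000 = $27,555,000.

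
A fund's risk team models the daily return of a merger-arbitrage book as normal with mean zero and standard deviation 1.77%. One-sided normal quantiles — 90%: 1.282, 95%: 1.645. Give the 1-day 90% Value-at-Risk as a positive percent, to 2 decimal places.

2.27%

VaR = z·σ = 1.282 × 1.77% = 2.269%.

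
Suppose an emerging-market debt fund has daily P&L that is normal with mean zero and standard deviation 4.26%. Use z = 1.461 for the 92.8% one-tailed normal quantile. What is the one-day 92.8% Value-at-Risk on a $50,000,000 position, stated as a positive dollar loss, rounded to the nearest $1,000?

VaR = z·σ = 1.461 × 4.26% = 6.224%.
On $50,000,000: 0.06224 × $50,000,000 = $3,112,000.

$3,112,000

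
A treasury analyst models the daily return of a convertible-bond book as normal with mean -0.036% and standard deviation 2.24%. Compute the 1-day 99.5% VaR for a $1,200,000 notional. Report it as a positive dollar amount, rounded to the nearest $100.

$69,700

At 99.5% one-sided, z = 2.576.
VaR = −μ + z·σ = −(-0.036%) + 2.576 × 2.24% = 5.806%.
On $1,200,000: 0.05806 × $1,200,000 = $69,672.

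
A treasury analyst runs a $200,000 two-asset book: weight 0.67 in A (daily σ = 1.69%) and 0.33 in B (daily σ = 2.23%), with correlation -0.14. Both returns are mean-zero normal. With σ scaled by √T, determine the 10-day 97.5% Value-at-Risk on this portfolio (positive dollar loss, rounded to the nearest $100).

$15,600

σ_p = √(0.67²·1.69² + 0.33²·2.23² + 2·-0.14·0.67·0.33·1.69·2.23) = 1.261%.
σ_{10d} = 1.261% × √10 = 3.988%.
z(97.5%) = 1.960.
VaR = 1.960 × 3.988% = 7.816%; on $200,000 that is $15,632.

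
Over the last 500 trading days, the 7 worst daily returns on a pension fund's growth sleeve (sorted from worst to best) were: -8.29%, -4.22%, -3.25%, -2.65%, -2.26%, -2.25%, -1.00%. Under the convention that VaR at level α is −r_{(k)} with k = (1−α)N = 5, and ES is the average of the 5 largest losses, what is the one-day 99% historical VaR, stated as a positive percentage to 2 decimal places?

2.26%

k = 5; the 5th lowest return is -2.26%, so VaR = 2.26%.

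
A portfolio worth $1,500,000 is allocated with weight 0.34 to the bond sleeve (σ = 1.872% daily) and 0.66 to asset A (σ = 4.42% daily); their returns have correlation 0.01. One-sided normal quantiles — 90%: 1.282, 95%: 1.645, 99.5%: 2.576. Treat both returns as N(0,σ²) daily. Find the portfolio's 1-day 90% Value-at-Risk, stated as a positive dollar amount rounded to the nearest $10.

$57,540

σ_p² = 0.34²·1.872² + 0.66²·4.42² + 2·0.01·0.34·0.66·1.872·4.42 = 8.9523 (%²).
σ_p = √8.9523 = 2.992%.
VaR = 1.282 × 2.992% = 3.836%; on $1,500,000 that is $57,540.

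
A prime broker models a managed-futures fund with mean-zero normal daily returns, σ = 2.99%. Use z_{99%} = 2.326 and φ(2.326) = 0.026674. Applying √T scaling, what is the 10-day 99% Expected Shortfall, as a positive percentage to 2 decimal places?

25.22%

σ_{10d} = 2.99% × √10 = 9.455%.
ES multiplier = φ(z)/(1−α) = 0.026674/0.01 = 2.667.
ES = 9.455% × 2.667 = 25.216%.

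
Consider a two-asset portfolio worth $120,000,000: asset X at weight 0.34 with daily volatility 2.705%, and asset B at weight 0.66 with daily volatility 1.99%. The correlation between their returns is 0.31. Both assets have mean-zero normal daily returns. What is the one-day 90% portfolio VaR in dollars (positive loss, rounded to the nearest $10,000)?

$2,800,000

σ_p² = 0.34²·2.705² + 0.66²·1.99² + 2·0.31·0.34·0.66·2.705·1.99 = 3.3198 (%²).
σ_p = √3.3198 = 1.822%.
At 90%, z = 1.282.
VaR = 1.282 × 1.822% = 2.336%; on $120,000,000 that is $2,803,200.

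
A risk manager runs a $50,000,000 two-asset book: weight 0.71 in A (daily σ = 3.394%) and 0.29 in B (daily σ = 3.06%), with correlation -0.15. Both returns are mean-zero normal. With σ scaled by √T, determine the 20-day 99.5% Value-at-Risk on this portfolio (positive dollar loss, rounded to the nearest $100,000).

$14,100,000

σ_p = √(0.71²·3.394² + 0.29²·3.06² + 2·-0.15·0.71·0.29·3.394·3.06) = 2.440%.
σ_{20d} = 2.440% × √20 = 10.912%.
z(99.5%) = 2.576.
VaR = 2.576 × 10.912% = 28.109%; on $50,000,000 that is $14,054,500.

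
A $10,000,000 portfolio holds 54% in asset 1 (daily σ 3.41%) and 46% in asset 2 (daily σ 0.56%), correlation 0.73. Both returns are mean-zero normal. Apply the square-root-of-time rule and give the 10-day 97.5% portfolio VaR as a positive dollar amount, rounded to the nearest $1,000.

σ_p = √(0.54²·3.41² + 0.46²·0.56² + 2·0.73·0.54·0.46·3.41·0.56) = 2.037%.
σ_{10d} = 2.037% × √10 = 6.442%.
z(97.5%) = 1.960.
VaR = 1.960 × 6.442% = 12.626%; on $10,000,000 that is $1,262,600.

$1,263,000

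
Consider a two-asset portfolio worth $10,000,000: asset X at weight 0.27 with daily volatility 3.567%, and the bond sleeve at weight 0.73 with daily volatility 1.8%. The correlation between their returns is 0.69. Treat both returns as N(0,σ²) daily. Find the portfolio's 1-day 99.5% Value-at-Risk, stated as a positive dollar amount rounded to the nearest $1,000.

$540,000

σ_p² = 0.27²·3.567² + 0.73²·1.8² + 2·0.69·0.27·0.73·3.567·1.8 = 4.4005 (%²).
σ_p = √4.4005 = 2.098%.
At 99.5%, z = 2.576.
VaR = 2.576 × 2.098% = 5.404%; on $10,000,000 that is $540,400.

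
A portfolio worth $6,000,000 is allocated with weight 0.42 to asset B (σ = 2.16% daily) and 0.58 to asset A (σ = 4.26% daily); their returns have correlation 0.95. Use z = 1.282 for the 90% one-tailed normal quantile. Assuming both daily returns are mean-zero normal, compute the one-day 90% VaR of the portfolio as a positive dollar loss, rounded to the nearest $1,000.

$257,000

σ_p² = 0.42²·2.16² + 0.58²·4.26² + 2·0.95·0.42·0.58·2.16·4.26 = 11.1867 (%²).
σ_p = √11.1867 = 3.345%.
VaR = 1.282 × 3.345% = 4.288%; on $6,000,000 that is $257,280.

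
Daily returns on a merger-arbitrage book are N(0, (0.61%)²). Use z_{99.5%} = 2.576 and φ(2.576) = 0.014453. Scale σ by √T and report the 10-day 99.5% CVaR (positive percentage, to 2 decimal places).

5.58%

σ_{10d} = 0.61% × √10 = 1.929%.
ES multiplier = φ(z)/(1−α) = 0.014453/0.005 = 2.891.
ES = 1.929% × 2.891 = 5.577%.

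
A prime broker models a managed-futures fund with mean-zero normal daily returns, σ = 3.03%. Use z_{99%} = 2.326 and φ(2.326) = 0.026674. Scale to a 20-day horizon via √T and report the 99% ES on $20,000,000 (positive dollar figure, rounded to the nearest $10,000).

σ_{20d} = 3.03% × √20 = 13.551%.
ES multiplier = φ(z)/(1−α) = 0.026674/0.01 = 2.667.
ES = 13.551% × 2.667 = 36.141%; on $20,000,000: $7,228,200.

$7,230,000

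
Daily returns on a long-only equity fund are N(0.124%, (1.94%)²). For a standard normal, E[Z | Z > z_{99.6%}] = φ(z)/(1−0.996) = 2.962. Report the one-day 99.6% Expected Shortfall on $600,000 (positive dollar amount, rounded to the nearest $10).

$33,730

ES = −(0.124%) + 1.94% × 2.962 = 5.622%.
On $600,000: 0.05622 × $600,000 = $33,732.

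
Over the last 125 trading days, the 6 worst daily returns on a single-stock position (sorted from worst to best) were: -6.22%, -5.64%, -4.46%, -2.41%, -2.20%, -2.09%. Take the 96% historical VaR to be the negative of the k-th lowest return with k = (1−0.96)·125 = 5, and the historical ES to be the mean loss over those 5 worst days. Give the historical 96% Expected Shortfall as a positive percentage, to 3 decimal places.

4.186%

The 5 worst returns sum to -20.93%.
ES = −(-20.93%) / 5 = 4.186%.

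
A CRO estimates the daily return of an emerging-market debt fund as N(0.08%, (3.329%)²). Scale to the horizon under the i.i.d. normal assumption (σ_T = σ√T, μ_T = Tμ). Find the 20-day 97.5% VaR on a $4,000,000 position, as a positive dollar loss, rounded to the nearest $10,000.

$1,100,000

At 97.5%, z = 1.960.
σ_{20d} = 3.329% × √20 = 14.888%; μ_{20d} = 20 × 0.08% = 1.600%.
VaR = −(1.600%) + 1.960 × 14.888% = 27.580%.
On $4,000,000: 0.27580 × $4,000,000 = $1,103,200.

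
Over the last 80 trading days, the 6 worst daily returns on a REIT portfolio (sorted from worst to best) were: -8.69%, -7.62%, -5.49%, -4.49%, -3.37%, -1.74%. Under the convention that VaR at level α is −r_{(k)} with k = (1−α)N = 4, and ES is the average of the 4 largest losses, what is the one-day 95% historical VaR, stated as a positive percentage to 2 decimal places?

k = 4; the 4th lowest return is -4.49%, so VaR = 4.49%.

4.49%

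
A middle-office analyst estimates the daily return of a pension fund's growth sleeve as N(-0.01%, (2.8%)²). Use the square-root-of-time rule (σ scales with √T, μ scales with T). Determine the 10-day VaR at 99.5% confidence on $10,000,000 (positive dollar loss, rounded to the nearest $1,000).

At 99.5%, z = 2.576.
σ_{10d} = 2.8% × √10 = 8.854%; μ_{10d} = 10 × -0.01% = -0.100%.
VaR = −(-0.100%) + 2.576 × 8.854% = 22.908%.
On $10,000,000: 0.22908 × $10,000,000 = $2,290,800.

$2,291,000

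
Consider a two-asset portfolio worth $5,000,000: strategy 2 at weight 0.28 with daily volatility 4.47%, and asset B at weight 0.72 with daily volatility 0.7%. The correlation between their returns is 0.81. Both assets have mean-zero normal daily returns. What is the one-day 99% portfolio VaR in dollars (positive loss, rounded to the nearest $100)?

σ_p² = 0.28²·4.47² + 0.72²·0.7² + 2·0.81·0.28·0.72·4.47·0.7 = 2.8424 (%²).
σ_p = √2.8424 = 1.686%.
At 99%, z = 2.326.
VaR = 2.326 × 1.686% = 3.922%; on $5,000,000 that is $196,100.

$196,100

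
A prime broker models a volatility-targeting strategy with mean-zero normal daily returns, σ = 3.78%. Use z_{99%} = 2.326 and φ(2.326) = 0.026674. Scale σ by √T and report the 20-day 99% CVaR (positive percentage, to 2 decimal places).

σ_{20d} = 3.78% × √20 = 16.905%.
ES multiplier = φ(z)/(1−α) = 0.026674/0.01 = 2.667.
ES = 16.905% × 2.667 = 45.086%.

45.09%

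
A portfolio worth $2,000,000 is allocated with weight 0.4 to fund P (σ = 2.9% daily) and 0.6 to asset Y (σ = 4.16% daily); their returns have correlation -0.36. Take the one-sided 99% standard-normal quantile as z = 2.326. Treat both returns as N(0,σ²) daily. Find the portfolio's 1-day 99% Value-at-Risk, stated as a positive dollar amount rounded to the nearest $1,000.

$109,000

σ_p² = 0.4²·2.9² + 0.6²·4.16² + 2·-0.36·0.4·0.6·2.9·4.16 = 5.4910 (%²).
σ_p = √5.4910 = 2.343%.
VaR = 2.326 × 2.343% = 5.450%; on $2,000,000 that is $109,000.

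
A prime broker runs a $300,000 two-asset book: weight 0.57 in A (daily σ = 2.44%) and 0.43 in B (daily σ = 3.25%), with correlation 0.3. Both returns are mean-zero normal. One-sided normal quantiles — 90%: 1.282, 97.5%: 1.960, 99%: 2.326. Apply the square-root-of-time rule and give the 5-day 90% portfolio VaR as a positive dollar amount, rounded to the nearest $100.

$19,300

σ_p = √(0.57²·2.44² + 0.43²·3.25² + 2·0.3·0.57·0.43·2.44·3.25) = 2.248%.
σ_{5d} = 2.248% × √5 = 5.027%.
VaR = 1.282 × 5.027% = 6.445%; on $300,000 that is $19,335.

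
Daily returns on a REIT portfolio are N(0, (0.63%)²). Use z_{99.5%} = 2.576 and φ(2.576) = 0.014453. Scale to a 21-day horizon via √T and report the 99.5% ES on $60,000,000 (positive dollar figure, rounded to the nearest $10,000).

$5,010,000

σ_{21d} = 0.63% × √21 = 2.887%.
ES multiplier = φ(z)/(1−α) = 0.014453/0.005 = 2.891.
ES = 2.887% × 2.891 = 8.346%; on $60,000,000: $5,007,600.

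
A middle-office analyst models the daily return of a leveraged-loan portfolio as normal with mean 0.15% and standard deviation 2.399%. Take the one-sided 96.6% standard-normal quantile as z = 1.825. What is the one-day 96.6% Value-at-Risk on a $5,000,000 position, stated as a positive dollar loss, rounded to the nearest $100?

$211,400

VaR = −μ + z·σ = −(0.15%) + 1.825 × 2.399% = 4.228%.
On $5,000,000: 0.04228 × $5,000,000 = $211,400.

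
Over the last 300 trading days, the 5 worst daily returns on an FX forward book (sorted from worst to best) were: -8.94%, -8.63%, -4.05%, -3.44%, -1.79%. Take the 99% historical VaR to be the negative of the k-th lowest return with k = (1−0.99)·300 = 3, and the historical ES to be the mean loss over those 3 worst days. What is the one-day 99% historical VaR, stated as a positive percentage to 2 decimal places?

k = 3; the 3rd lowest return is -4.05%, so VaR = 4.05%.

4.05%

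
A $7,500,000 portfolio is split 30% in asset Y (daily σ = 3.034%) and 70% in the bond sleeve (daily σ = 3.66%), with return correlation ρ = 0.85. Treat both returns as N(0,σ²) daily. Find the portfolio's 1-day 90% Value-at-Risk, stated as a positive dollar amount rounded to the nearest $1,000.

$324,000

σ_p² = 0.3²·3.034² + 0.7²·3.66² + 2·0.85·0.3·0.7·3.034·3.66 = 11.3566 (%²).
σ_p = √11.3566 = 3.370%.
At 90%, z = 1.282.
VaR = 1.282 × 3.370% = 4.320%; on $7,500,000 that is $324,000.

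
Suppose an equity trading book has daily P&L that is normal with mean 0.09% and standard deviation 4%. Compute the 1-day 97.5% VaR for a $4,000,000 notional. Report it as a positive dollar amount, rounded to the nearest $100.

$310,000

At 97.5% one-sided, z = 1.960.
VaR = −μ + z·σ = −(0.09%) + 1.960 × 4% = 7.750%.
On $4,000,000: 0.07750 × $4,000,000 = $310,000.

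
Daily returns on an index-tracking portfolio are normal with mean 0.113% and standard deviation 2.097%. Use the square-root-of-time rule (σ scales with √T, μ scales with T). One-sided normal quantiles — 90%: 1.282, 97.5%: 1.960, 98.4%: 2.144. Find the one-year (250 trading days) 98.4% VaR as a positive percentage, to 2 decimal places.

σ_{250d} = 2.097% × √250 = 33.156%; μ_{250d} = 250 × 0.113% = 28.250%.
VaR = −(28.250%) + 2.144 × 33.156% = 42.836%.

42.84%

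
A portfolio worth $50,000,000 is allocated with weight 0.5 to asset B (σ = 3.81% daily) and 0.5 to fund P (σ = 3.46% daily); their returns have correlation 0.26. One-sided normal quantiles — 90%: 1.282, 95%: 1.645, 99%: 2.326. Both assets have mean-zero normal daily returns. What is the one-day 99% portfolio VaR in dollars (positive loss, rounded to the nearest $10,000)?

$3,360,000

σ_p² = 0.5²·3.81² + 0.5²·3.46² + 2·0.26·0.5·0.5·3.81·3.46 = 8.3357 (%²).
σ_p = √8.3357 = 2.887%.
VaR = 2.326 × 2.887% = 6.715%; on $50,000,000 that is $3,357,500.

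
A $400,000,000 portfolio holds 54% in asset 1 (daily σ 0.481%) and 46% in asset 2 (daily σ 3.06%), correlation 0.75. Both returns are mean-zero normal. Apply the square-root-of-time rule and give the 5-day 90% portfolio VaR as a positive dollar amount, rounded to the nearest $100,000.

$18,500,000

σ_p = √(0.54²·0.481² + 0.46²·3.06² + 2·0.75·0.54·0.46·0.481·3.06) = 1.612%.
σ_{5d} = 1.612% × √5 = 3.605%.
z(90%) = 1.282.
VaR = 1.282 × 3.605% = 4.622%; on $400,000,000 that is $18,488,000.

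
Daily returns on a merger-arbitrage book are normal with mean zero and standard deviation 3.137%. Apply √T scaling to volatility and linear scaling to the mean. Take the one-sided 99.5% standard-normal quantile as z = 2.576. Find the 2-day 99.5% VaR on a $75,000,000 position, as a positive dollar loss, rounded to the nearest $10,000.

σ_{2d} = 3.137% × √2 = 4.436%.
VaR = 2.576 × 4.436% = 11.427%.
On $75,000,000: 0.11427 × $75,000,000 = $8,570,250.

$8,570,000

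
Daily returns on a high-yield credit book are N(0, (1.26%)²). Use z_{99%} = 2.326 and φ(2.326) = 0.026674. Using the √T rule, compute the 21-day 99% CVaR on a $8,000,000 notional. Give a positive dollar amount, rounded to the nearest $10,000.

$1,230,000

σ_{21d} = 1.26% × √21 = 5.774%.
ES multiplier = φ(z)/(1−α) = 0.026674/0.01 = 2.667.
ES = 5.774% × 2.667 = 15.399%; on $8,000,000: $1,231,920.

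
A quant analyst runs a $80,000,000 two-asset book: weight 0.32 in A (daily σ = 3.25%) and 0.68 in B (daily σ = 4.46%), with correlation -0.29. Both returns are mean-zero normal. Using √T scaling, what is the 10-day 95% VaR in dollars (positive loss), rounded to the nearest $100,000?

$12,100,000

σ_p = √(0.32²·3.25² + 0.68²·4.46² + 2·-0.29·0.32·0.68·3.25·4.46) = 2.907%.
σ_{10d} = 2.907% × √10 = 9.193%.
z(95%) = 1.645.
VaR = 1.645 × 9.193% = 15.122%; on $80,000,000 that is $12,097,600.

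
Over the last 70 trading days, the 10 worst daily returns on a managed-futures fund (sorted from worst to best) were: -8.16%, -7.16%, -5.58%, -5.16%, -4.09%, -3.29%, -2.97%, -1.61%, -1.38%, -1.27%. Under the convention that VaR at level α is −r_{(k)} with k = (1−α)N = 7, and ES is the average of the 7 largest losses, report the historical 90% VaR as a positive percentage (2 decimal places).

2.97%

k = 7; the 7th lowest return is -2.97%, so VaR = 2.97%.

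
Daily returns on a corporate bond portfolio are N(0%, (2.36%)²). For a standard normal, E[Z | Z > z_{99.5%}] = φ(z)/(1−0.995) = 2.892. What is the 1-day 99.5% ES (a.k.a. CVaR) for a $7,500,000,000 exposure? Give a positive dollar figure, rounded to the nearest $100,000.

$511,900,000

ES = 2.36% × 2.892 = 6.825%.
On $7,500,000,000: 0.06825 × $7,500,000,000 = $511,875,000.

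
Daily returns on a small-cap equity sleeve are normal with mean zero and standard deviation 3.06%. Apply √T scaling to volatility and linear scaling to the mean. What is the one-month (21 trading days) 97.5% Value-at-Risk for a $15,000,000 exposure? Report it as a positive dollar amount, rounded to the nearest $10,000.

At 97.5%, z = 1.960.
σ_{21d} = 3.06% × √21 = 14.023%.
VaR = 1.960 × 14.023% = 27.485%.
On $15,000,000: 0.27485 × $15,000,000 = $4,122,750.

$4,120,000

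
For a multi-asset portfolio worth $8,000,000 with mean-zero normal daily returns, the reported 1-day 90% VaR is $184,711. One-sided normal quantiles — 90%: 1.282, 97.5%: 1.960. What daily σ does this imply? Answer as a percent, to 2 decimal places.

1.80%

VaR as a fraction: $184,711 / $8,000,000 = 2.309%.
σ = VaR / z = 2.309% / 1.282 = 1.801%.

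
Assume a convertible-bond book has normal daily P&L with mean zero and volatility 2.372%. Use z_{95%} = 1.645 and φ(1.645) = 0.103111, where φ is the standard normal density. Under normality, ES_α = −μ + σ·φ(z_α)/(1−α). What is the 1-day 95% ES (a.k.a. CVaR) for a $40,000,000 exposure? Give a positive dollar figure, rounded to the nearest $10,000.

$1,960,000

Tail multiplier: φ(z)/(1−α) = 0.103111 / 0.05 = 2.062.
ES = 2.372% × 2.062 = 4.891%.
On $40,000,000: 0.04891 × $40,000,000 = $1,956,400.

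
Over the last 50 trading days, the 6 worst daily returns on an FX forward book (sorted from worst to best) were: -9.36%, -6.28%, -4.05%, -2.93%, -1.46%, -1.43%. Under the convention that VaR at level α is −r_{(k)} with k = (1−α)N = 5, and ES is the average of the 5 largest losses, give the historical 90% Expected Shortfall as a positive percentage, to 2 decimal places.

The 5 worst returns sum to -24.08%.
ES = −(-24.08%) / 5 = 4.816% ≈ 4.82%.

4.82%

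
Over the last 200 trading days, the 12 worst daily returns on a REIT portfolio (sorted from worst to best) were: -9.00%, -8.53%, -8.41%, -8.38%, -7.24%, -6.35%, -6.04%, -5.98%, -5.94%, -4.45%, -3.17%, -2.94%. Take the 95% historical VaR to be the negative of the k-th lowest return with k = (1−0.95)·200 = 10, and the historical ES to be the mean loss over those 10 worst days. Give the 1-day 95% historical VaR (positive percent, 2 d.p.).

4.45%

k = 10; the 10th lowest return is -4.45%, so VaR = 4.45%.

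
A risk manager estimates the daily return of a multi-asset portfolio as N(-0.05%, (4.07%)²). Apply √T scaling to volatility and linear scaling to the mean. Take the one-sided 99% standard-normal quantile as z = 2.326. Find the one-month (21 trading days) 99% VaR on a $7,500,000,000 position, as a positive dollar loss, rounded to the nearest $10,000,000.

σ_{21d} = 4.07% × √21 = 18.651%; μ_{21d} = 21 × -0.05% = -1.050%.
VaR = −(-1.050%) + 2.326 × 18.651% = 44.432%.
On $7,500,000,000: 0.44432 × $7,500,000,000 = $3,332,400,000.

$3,330,000,000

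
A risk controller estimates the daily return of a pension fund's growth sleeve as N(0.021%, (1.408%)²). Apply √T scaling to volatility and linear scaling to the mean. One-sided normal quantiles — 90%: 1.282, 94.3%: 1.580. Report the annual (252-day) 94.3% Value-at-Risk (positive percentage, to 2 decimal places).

σ_{252d} = 1.408% × √252 = 22.351%; μ_{252d} = 252 × 0.021% = 5.292%.
VaR = −(5.292%) + 1.580 × 22.351% = 30.023%.

30.02%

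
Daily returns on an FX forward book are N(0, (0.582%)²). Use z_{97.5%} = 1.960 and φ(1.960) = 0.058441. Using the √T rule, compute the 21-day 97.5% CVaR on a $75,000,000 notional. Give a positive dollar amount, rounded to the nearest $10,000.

σ_{21d} = 0.582% × √21 = 2.667%.
ES multiplier = φ(z)/(1−α) = 0.058441/0.025 = 2.338.
ES = 2.667% × 2.338 = 6.235%; on $75,000,000: $4,676,250.

$4,680,000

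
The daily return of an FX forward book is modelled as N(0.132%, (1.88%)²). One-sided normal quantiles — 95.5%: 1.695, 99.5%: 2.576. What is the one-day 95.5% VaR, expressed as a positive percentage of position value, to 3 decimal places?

3.055%

VaR = −μ + z·σ = −(0.132%) + 1.695 × 1.88% = 3.055%.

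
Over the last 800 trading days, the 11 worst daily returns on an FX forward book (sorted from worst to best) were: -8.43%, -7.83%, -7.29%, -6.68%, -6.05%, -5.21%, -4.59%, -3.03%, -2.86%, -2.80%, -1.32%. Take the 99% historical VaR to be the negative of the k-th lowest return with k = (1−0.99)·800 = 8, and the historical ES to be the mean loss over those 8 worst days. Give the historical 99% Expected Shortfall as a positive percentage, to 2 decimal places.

The 8 worst returns sum to -49.11%.
ES = −(-49.11%) / 8 = 6.13875% ≈ 6.14%.

6.14%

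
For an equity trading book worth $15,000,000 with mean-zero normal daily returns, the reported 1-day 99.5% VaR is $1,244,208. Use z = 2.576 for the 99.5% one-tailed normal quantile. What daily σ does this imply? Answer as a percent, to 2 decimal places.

VaR as a fraction: $1,244,208 / $15,000,000 = 8.295%.
σ = VaR / z = 8.295% / 2.576 = 3.220%.

3.22%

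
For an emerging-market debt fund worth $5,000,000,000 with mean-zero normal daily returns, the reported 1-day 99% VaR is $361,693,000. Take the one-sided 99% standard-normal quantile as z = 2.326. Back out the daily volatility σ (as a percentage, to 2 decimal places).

3.11%

VaR as a fraction: $361,693,000 / $5,000,000,000 = 7.234%.
σ = VaR / z = 7.234% / 2.326 = 3.110%.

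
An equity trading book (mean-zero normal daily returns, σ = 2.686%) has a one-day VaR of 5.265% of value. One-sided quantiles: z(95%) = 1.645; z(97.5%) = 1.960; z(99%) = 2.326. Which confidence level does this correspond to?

Implied z = VaR/σ = 5.265 / 2.686 = 1.960.
This matches z(97.5%) = 1.960.

97.5%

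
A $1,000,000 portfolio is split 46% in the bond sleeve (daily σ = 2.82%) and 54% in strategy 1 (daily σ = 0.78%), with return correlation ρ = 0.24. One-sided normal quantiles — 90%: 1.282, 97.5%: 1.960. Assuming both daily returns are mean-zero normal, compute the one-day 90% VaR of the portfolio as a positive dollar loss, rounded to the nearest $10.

σ_p² = 0.46²·2.82² + 0.54²·0.78² + 2·0.24·0.46·0.54·2.82·0.78 = 2.1224 (%²).
σ_p = √2.1224 = 1.457%.
VaR = 1.282 × 1.457% = 1.868%; on $1,000,000 that is $18,680.

$18,680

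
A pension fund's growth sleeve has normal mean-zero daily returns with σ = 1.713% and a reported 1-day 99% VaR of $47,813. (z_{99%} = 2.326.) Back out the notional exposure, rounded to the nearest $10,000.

$1,200,000

VaR as a fraction of value: z·σ = 2.326 × 1.713% = 3.98444%.
Position = $47,813 / 0.0398444 = $1,199,994.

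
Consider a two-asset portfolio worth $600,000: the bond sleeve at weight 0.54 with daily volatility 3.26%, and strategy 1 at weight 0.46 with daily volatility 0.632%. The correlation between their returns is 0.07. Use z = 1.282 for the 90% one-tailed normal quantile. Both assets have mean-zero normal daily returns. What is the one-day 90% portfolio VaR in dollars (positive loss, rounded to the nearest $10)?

σ_p² = 0.54²·3.26² + 0.46²·0.632² + 2·0.07·0.54·0.46·3.26·0.632 = 3.2552 (%²).
σ_p = √3.2552 = 1.804%.
VaR = 1.282 × 1.804% = 2.313%; on $600,000 that is $13,878.

$13,880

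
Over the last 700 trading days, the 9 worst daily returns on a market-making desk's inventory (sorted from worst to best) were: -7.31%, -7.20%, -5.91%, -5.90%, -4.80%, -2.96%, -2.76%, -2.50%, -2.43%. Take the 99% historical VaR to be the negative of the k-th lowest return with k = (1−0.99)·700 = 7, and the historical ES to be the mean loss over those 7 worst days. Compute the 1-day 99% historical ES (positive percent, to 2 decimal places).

5.26%

The 7 worst returns sum to -36.84%.
ES = −(-36.84%) / 7 = 5.2628…% ≈ 5.26%.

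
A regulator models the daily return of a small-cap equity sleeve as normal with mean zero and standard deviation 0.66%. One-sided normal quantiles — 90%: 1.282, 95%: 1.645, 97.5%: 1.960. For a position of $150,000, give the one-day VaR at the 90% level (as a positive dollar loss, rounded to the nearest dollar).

VaR = z·σ = 1.282 × 0.66% = 0.846%.
On $150,000: 0.00846 × $150,000 = $1,269.

$1,269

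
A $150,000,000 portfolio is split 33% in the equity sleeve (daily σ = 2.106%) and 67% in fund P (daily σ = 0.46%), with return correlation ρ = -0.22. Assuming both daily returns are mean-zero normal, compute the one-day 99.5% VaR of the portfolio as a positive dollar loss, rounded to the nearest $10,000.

$2,690,000

σ_p² = 0.33²·2.106² + 0.67²·0.46² + 2·-0.22·0.33·0.67·2.106·0.46 = 0.4837 (%²).
σ_p = √0.4837 = 0.696%.
At 99.5%, z = 2.576.
VaR = 2.576 × 0.696% = 1.793%; on $150,000,000 that is $2,689,500.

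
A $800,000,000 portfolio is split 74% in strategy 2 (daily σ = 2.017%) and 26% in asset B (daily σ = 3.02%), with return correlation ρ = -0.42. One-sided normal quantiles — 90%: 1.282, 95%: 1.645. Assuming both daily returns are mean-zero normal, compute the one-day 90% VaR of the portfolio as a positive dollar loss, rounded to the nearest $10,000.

$13,990,000

σ_p² = 0.74²·2.017² + 0.26²·3.02² + 2·-0.42·0.74·0.26·2.017·3.02 = 1.8599 (%²).
σ_p = √1.8599 = 1.364%.
VaR = 1.282 × 1.364% = 1.749%; on $800,000,000 that is $13,992,000.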